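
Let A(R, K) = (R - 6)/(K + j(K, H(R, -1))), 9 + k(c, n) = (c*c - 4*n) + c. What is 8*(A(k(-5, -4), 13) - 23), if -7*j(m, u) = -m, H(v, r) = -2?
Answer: -2245/13 ≈ -172.69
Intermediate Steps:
j(m, u) = m/7 (j(m, u) = -(-1)*m/7 = m/7)
k(c, n) = -9 + c + c² - 4*n (k(c, n) = -9 + ((c*c - 4*n) + c) = -9 + ((c² - 4*n) + c) = -9 + (c + c² - 4*n) = -9 + c + c² - 4*n)
A(R, K) = 7*(-6 + R)/(8*K) (A(R, K) = (R - 6)/(K + K/7) = (-6 + R)/((8*K/7)) = (-6 + R)*(7/(8*K)) = 7*(-6 + R)/(8*K))
8*(A(k(-5, -4), 13) - 23) = 8*((7/8)*(-6 + (-9 - 5 + (-5)² - 4*(-4)))/13 - 23) = 8*((7/8)*(1/13)*(-6 + (-9 - 5 + 25 + 16)) - 23) = 8*((7/8)*(1/13)*(-6 + 27) - 23) = 8*((7/8)*(1/13)*21 - 23) = 8*(147/104 - 23) = 8*(-2245/104) = -2245/13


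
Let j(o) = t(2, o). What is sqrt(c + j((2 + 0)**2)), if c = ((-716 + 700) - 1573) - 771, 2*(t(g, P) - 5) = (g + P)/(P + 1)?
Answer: 6*I*sqrt(1635)/5 ≈ 48.522*I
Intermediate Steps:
t(g, P) = 5 + (P + g)/(2*(1 + P)) (t(g, P) = 5 + ((g + P)/(P + 1))/2 = 5 + ((P + g)/(1 + P))/2 = 5 + (P + g)/(2*(1 + P)))
j(o) = (12 + 11*o)/(2*(1 + o)) (j(o) = (10 + 2 + 11*o)/(2*(1 + o)) = (12 + 11*o)/(2*(1 + o)))
c = -2360 (c = (-16 - 1573) - 771 = -1589 - 771 = -2360)
sqrt(c + j((2 + 0)**2)) = sqrt(-2360 + (12 + 11*(2 + 0)**2)/(2*(1 + (2 + 0)**2))) = sqrt(-2360 + (12 + 11*2**2)/(2*(1 + 2**2))) = sqrt(-2360 + (12 + 11*4)/(2*(1 + 4))) = sqrt(-2360 + (1/2)*(12 + 44)/5) = sqrt(-2360 + (1/2)*(1/5)*56) = sqrt(-2360 + 28/5) = sqrt(-11772/5) = 6*I*sqrt(1635)/5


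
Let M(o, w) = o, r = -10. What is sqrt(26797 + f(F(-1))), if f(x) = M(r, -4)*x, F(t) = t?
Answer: sqrt(26807) ≈ 163.73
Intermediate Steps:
f(x) = -10*x
sqrt(26797 + f(F(-1))) = sqrt(26797 - 10*(-1)) = sqrt(26797 + 10) = sqrt(26807)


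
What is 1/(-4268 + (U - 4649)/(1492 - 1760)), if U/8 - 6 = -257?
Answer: -268/1137167 ≈ -0.00023567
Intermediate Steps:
U = -2008 (U = 48 + 8*(-257) = 48 - 2056 = -2008)
1/(-4268 + (U - 4649)/(1492 - 1760)) = 1/(-4268 + (-2008 - 4649)/(1492 - 1760)) = 1/(-4268 - 6657/(-268)) = 1/(-4268 - 6657*(-1/268)) = 1/(-4268 + 6657/268) = 1/(-1137167/268) = -268/1137167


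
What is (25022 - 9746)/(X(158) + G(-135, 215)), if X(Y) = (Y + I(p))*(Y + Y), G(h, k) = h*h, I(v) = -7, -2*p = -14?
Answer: 15276/65941 ≈ 0.23166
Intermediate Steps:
p = 7 (p = -½*(-14) = 7)
G(h, k) = h²
X(Y) = 2*Y*(-7 + Y) (X(Y) = (Y - 7)*(Y + Y) = (-7 + Y)*(2*Y) = 2*Y*(-7 + Y))
(25022 - 9746)/(X(158) + G(-135, 215)) = (25022 - 9746)/(2*158*(-7 + 158) + (-135)²) = 15276/(2*158*151 + 18225) = 15276/(47716 + 18225) = 15276/65941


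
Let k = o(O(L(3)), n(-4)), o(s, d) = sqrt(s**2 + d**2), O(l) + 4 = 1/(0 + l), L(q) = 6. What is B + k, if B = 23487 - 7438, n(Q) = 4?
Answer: 16049 + sqrt(1105)/6 ≈ 16055.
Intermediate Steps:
O(l) = -4 + 1/l (O(l) = -4 + 1/(0 + l) = -4 + 1/l)
o(s, d) = sqrt(d**2 + s**2)
k = sqrt(1105)/6 (k = sqrt(4**2 + (-4 + 1/6)**2) = sqrt(16 + (-4 + 1/6)**2) = sqrt(16 + (-23/6)**2) = sqrt(16 + 529/36) = sqrt(1105/36) = sqrt(1105)/6 ≈ 5.5403)
B = 16049
B + k = 16049 + sqrt(1105)/6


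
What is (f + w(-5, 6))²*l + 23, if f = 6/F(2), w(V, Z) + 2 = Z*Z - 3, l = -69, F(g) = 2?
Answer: -79741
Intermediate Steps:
w(V, Z) = -5 + Z² (w(V, Z) = -2 + (Z*Z - 3) = -2 + (Z² - 3) = -2 + (-3 + Z²) = -5 + Z²)
f = 3 (f = 6/2 = 6*(½) = 3)
(f + w(-5, 6))²*l + 23 = (3 + (-5 + 6²))²*(-69) + 23 = (3 + (-5 + 36))²*(-69) + 23 = (3 + 31)²*(-69) + 23 = 34²*(-69) + 23 = 1156*(-69) + 23 = -79764 + 23 = -79741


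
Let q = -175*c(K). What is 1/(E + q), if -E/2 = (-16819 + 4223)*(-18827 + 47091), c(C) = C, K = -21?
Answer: 1/712030363 ≈ 1.4044e-9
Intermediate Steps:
q = 3675 (q = -175*(-21) = 3675)
E = 712026688 (E = -2*(-16819 + 4223)*(-18827 + 47091) = -(-25192)*28264 = -2*(-356013344) = 712026688)
1/(E + q) = 1/(712026688 + 3675) = 1/712030363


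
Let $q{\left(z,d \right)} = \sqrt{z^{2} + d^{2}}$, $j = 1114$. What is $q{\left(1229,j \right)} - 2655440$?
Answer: $-2655440 + \sqrt{2751437} \approx -2.6538 \cdot 10^{6}$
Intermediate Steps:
$q{\left(z,d \right)} = \sqrt{d^{2} + z^{2}}$
$q{\left(1229,j \right)} - 2655440 = \sqrt{1114^{2} + 1229^{2}} - 2655440 = \sqrt{1240996 + 1510441} - 2655440 = \sqrt{2751437} - 2655440 = -2655440 + \sqrt{2751437}$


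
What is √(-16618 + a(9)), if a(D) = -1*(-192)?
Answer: I*√16426 ≈ 128.16*I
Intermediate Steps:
a(D) = 192
√(-16618 + a(9)) = √(-16618 + 192) = √(-16426) = I*√16426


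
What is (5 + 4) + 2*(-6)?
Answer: -3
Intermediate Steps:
(5 + 4) + 2*(-6) = 9 - 12 = -3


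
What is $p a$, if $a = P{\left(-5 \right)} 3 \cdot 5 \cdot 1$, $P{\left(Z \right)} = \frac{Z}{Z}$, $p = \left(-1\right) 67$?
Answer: $-1005$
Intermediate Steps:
$p = -67$
$P{\left(Z \right)} = 1$
$a = 15$ ($a = 1 \cdot 3 \cdot 5 \cdot 1 = 1 \cdot 15 \cdot 1 = 15 \cdot 1 = 15$)
$p a = \left(-67\right) 15 = -1005$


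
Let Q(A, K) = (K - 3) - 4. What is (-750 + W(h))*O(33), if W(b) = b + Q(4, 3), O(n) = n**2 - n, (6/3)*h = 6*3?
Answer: -786720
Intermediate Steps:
h = 9 (h = (6*3)/2 = (1/2)*18 = 9)
Q(A, K) = -7 + K (Q(A, K) = (-3 + K) - 4 = -7 + K)
W(b) = -4 + b (W(b) = b + (-7 + 3) = b - 4 = -4 + b)
(-750 + W(h))*O(33) = (-750 + (-4 + 9))*(33*(-1 + 33)) = (-750 + 5)*(33*32) = -745*1056 = -786720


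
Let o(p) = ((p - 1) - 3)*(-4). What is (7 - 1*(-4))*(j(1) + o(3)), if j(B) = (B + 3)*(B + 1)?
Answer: 132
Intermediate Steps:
o(p) = 16 - 4*p (o(p) = ((-1 + p) - 3)*(-4) = (-4 + p)*(-4) = 16 - 4*p)
j(B) = (1 + B)*(3 + B) (j(B) = (3 + B)*(1 + B) = (1 + B)*(3 + B))
(7 - 1*(-4))*(j(1) + o(3)) = (7 - 1*(-4))*((3 + 1**2 + 4*1) + (16 - 4*3)) = (7 + 4)*((3 + 1 + 4) + (16 - 12)) = 11*(8 + 4) = 11*12 = 132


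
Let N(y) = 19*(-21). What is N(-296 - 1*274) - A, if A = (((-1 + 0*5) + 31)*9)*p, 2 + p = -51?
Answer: 13911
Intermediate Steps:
p = -53 (p = -2 - 51 = -53)
N(y) = -399
A = -14310 (A = (((-1 + 0*5) + 31)*9)*(-53) = (((-1 + 0) + 31)*9)*(-53) = ((-1 + 31)*9)*(-53) = (30*9)*(-53) = 270*(-53) = -14310)
N(-296 - 1*274) - A = -399 - 1*(-14310) = -399 + 14310 = 13911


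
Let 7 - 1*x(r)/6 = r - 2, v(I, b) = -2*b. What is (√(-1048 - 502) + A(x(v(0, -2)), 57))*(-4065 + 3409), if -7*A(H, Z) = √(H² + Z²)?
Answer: 1968*√461/7 - 3280*I*√62 ≈ 6036.4 - 25827.0*I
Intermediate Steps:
x(r) = 54 - 6*r (x(r) = 42 - 6*(r - 2) = 42 - 6*(-2 + r) = 42 + (12 - 6*r) = 54 - 6*r)
A(H, Z) = -√(H² + Z²)/7
(√(-1048 - 502) + A(x(v(0, -2)), 57))*(-4065 + 3409) = (√(-1048 - 502) - √((54 - (-12)*(-2))² + 57²)/7)*(-4065 + 3409) = (√(-1550) - √((54 - 6*4)² + 3249)/7)*(-656) = (5*I*√62 - √((54 - 24)² + 3249)/7)*(-656) = (5*I*√62 - √(30² + 3249)/7)*(-656) = (5*I*√62 - √(900 + 3249)/7)*(-656) = (5*I*√62 - 3*√461/7)*(-656) = (-3*√461/7 + 5*I*√62)*(-656) = 1968*√461/7 - 3280*I*√62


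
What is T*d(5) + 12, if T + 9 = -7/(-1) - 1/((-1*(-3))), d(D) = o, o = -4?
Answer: 64/3 ≈ 21.333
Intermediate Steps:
d(D) = -4
T = -7/3 (T = -9 + (-7/(-1) - 1/((-1*(-3)))) = -9 + (-7*(-1) - 1/3) = -9 + (7 - 1*⅓) = -9 + (7 - ⅓) = -9 + 20/3 = -7/3 ≈ -2.3333)
T*d(5) + 12 = -7/3*(-4) + 12 = 28/3 + 12 = 64/3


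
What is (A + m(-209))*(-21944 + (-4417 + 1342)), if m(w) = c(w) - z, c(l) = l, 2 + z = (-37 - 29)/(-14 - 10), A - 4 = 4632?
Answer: -442961395/4 ≈ -1.1074e+8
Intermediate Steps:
A = 4636 (A = 4 + 4632 = 4636)
z = ¾ (z = -2 + (-37 - 29)/(-14 - 10) = -2 - 66/(-24) = -2 - 66*(-1/24) = -2 + 11/4 = ¾ ≈ 0.75000)
m(w) = -¾ + w (m(w) = w - 1*¾ = w - ¾ = -¾ + w)
(A + m(-209))*(-21944 + (-4417 + 1342)) = (4636 + (-¾ - 209))*(-21944 + (-4417 + 1342)) = (4636 - 839/4)*(-21944 - 3075) = (17705/4)*(-25019) = -442961395/4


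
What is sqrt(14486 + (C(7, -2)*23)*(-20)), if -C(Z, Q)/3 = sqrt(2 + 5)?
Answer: sqrt(14486 + 1380*sqrt(7)) ≈ 134.67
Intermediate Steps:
C(Z, Q) = -3*sqrt(7) (C(Z, Q) = -3*sqrt(2 + 5) = -3*sqrt(7))
sqrt(14486 + (C(7, -2)*23)*(-20)) = sqrt(14486 + (-3*sqrt(7)*23)*(-20)) = sqrt(14486 - 69*sqrt(7)*(-20)) = sqrt(14486 + 1380*sqrt(7))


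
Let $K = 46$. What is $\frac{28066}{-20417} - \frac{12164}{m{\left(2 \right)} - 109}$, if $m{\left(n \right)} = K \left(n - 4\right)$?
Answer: $\frac{242711122}{4103817} \approx 59.143$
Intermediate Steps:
$m{\left(n \right)} = -184 + 46 n$ ($m{\left(n \right)} = 46 \left(n - 4\right) = 46 \left(-4 + n\right) = -184 + 46 n$)
$\frac{28066}{-20417} - \frac{12164}{m{\left(2 \right)} - 109} = \frac{28066}{-20417} - \frac{12164}{\left(-184 + 46 \cdot 2\right) - 109} = 28066 \left(- \frac{1}{20417}\right) - \frac{12164}{\left(-184 + 92\right) - 109} = - \frac{28066}{20417} - \frac{12164}{-92 - 109} = - \frac{28066}{20417} - \frac{12164}{-201} = - \frac{28066}{20417} - - \frac{12164}{201} = - \frac{28066}{20417} + \frac{12164}{201} = \frac{242711122}{4103817}$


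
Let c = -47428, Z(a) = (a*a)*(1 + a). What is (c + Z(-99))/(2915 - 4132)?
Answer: 1007926/1217 ≈ 828.21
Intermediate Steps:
Z(a) = a²*(1 + a)
(c + Z(-99))/(2915 - 4132) = (-47428 + (-99)²*(1 - 99))/(2915 - 4132) = (-47428 + 9801*(-98))/(-1217) = (-47428 - 960498)*(-1/1217) = -1007926*(-1/1217) = 1007926/1217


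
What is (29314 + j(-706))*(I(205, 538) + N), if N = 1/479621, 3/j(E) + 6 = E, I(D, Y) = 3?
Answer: 3753917937770/42686269 ≈ 87942.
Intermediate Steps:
j(E) = 3/(-6 + E)
N = 1/479621 ≈ 2.0850e-6
(29314 + j(-706))*(I(205, 538) + N) = (29314 + 3/(-6 - 706))*(3 + 1/479621) = (29314 + 3/(-712))*(1438864/479621) = (29314 + 3*(-1/712))*(1438864/479621) = (29314 - 3/712)*(1438864/479621) = (20871565/712)*(1438864/479621) = 3753917937770/42686269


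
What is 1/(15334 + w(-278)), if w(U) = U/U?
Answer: 1/15335 ≈ 6.5210e-5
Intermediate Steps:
w(U) = 1
1/(15334 + w(-278)) = 1/(15334 + 1) = 1/15335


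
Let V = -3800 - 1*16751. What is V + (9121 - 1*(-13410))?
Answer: 1980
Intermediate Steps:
V = -20551 (V = -3800 - 16751 = -20551)
V + (9121 - 1*(-13410)) = -20551 + (9121 - 1*(-13410)) = -20551 + (9121 + 13410) = -20551 + 22531 = 1980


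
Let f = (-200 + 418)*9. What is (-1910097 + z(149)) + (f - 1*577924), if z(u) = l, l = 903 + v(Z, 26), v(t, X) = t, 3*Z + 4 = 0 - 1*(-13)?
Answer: -2485153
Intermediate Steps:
Z = 3 (Z = -4/3 + (0 - 1*(-13))/3 = -4/3 + (0 + 13)/3 = -4/3 + (⅓)*13 = -4/3 + 13/3 = 3)
l = 906 (l = 903 + 3 = 906)
z(u) = 906
f = 1962 (f = 218*9 = 1962)
(-1910097 + z(149)) + (f - 1*577924) = (-1910097 + 906) + (1962 - 1*577924) = -1909191 + (1962 - 577924) = -1909191 - 575962 = -2485153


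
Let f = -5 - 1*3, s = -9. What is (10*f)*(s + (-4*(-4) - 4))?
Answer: -240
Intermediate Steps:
f = -8 (f = -5 - 3 = -8)
(10*f)*(s + (-4*(-4) - 4)) = (10*(-8))*(-9 + (-4*(-4) - 4)) = -80*(-9 + (16 - 4)) = -80*(-9 + 12) = -80*3 = -240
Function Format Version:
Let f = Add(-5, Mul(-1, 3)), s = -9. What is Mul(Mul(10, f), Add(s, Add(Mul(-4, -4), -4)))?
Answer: -240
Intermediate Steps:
f = -8 (f = Add(-5, -3) = -8)
Mul(Mul(10, f), Add(s, Add(Mul(-4, -4), -4))) = Mul(Mul(10, -8), Add(-9, Add(Mul(-4, -4), -4))) = Mul(-80, Add(-9, Add(16, -4))) = Mul(-80, Add(-9, 12)) = Mul(-80, 3) = -240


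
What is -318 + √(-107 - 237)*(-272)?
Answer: -318 - 544*I*√86 ≈ -318.0 - 5044.9*I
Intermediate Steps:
-318 + √(-107 - 237)*(-272) = -318 + √(-344)*(-272) = -318 + (2*I*√86)*(-272) = -318 - 544*I*√86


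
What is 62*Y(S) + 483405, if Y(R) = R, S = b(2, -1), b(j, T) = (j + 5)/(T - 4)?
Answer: 2416591/5 ≈ 4.8332e+5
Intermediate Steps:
b(j, T) = (5 + j)/(-4 + T)
S = -7/5 (S = (5 + 2)/(-4 - 1) = 7/(-5) = -1/5*7 = -7/5 ≈ -1.4000)
62*Y(S) + 483405 = 62*(-7/5) + 483405 = -434/5 + 483405 = 2416591/5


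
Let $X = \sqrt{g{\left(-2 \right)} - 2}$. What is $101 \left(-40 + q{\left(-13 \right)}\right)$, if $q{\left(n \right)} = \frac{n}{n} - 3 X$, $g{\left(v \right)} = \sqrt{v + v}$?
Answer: $-3939 - 303 \sqrt{-2 + 2 i} \approx -4134.0 - 470.79 i$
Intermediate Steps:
$g{\left(v \right)} = \sqrt{2} \sqrt{v}$ ($g{\left(v \right)} = \sqrt{2 v} = \sqrt{2} \sqrt{v}$)
$X = \sqrt{-2 + 2 i}$ ($X = \sqrt{\sqrt{2} \sqrt{-2} - 2} = \sqrt{\sqrt{2} i \sqrt{2} - 2} = \sqrt{2 i - 2} = \sqrt{-2 + 2 i} \approx 0.64359 + 1.5538 i$)
$q{\left(n \right)} = 1 - 3 \sqrt{-2 + 2 i}$ ($q{\left(n \right)} = \frac{n}{n} - 3 \sqrt{-2 + 2 i} = 1 - 3 \sqrt{-2 + 2 i}$)
$101 \left(-40 + q{\left(-13 \right)}\right) = 101 \left(-40 + \left(1 - 3 \sqrt{-2 + 2 i}\right)\right) = 101 \left(-39 - 3 \sqrt{-2 + 2 i}\right) = -3939 - 303 \sqrt{-2 + 2 i}$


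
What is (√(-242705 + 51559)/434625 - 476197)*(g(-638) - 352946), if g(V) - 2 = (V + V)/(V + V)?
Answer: 168070397771 - 352943*I*√191146/434625 ≈ 1.6807e+11 - 355.04*I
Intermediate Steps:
g(V) = 3 (g(V) = 2 + (V + V)/(V + V) = 2 + (2*V)/((2*V)) = 2 + (2*V)*(1/(2*V)) = 2 + 1 = 3)
(√(-242705 + 51559)/434625 - 476197)*(g(-638) - 352946) = (√(-242705 + 51559)/434625 - 476197)*(3 - 352946) = (√(-191146)*(1/434625) - 476197)*(-352943) = ((I*√191146)*(1/434625) - 476197)*(-352943) = (I*√191146/434625 - 476197)*(-352943) = (-476197 + I*√191146/434625)*(-352943) = 168070397771 - 352943*I*√191146/434625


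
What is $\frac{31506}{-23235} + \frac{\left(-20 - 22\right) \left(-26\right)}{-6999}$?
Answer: $- \frac{27320346}{18069085} \approx -1.512$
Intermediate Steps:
$\frac{31506}{-23235} + \frac{\left(-20 - 22\right) \left(-26\right)}{-6999} = 31506 \left(- \frac{1}{23235}\right) + \left(-42\right) \left(-26\right) \left(- \frac{1}{6999}\right) = - \frac{10502}{7745} + 1092 \left(- \frac{1}{6999}\right) = - \frac{10502}{7745} - \frac{364}{2333} = - \frac{27320346}{18069085}$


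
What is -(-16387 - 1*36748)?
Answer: 53135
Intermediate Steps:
-(-16387 - 1*36748) = -(-16387 - 36748) = -1*(-53135) = 53135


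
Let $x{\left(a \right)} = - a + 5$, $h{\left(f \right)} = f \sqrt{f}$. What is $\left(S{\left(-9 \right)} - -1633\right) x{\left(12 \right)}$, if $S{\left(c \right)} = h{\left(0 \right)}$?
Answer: $-11431$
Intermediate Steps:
$h{\left(f \right)} = f^{\frac{3}{2}}$
$S{\left(c \right)} = 0$ ($S{\left(c \right)} = 0^{\frac{3}{2}} = 0$)
$x{\left(a \right)} = 5 - a$
$\left(S{\left(-9 \right)} - -1633\right) x{\left(12 \right)} = \left(0 - -1633\right) \left(5 - 12\right) = \left(0 + 1633\right) \left(5 - 12\right) = 1633 \left(-7\right) = -11431$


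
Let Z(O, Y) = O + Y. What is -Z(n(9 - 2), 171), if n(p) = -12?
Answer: -159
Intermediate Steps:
-Z(n(9 - 2), 171) = -(-12 + 171) = -1*159 = -159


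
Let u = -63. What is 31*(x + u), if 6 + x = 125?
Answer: 1736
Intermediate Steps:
x = 119 (x = -6 + 125 = 119)
31*(x + u) = 31*(119 - 63) = 31*56 = 1736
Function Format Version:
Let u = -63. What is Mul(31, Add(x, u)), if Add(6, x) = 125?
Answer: 1736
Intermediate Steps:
x = 119 (x = Add(-6, 125) = 119)
Mul(31, Add(x, u)) = Mul(31, Add(119, -63)) = Mul(31, 56) = 1736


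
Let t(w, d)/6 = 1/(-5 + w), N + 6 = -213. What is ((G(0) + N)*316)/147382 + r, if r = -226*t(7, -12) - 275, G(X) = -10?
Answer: -70263705/73691 ≈ -953.49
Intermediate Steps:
N = -219 (N = -6 - 213 = -219)
t(w, d) = 6/(-5 + w)
r = -953 (r = -1356/(-5 + 7) - 275 = -1356/2 - 275 = -226*3 - 275 = -678 - 275 = -953)
((G(0) + N)*316)/147382 + r = ((-10 - 219)*316)/147382 - 953 = -229*316*(1/147382) - 953 = -72364*1/147382 - 953 = -36182/73691 - 953 = -70263705/73691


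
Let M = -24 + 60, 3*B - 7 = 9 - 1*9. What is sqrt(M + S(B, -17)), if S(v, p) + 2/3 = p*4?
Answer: 7*I*sqrt(6)/3 ≈ 5.7155*I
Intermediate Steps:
B = 7/3 (B = 7/3 + (9 - 1*9)/3 = 7/3 + (9 - 9)/3 = 7/3 + (1/3)*0 = 7/3 + 0 = 7/3 ≈ 2.3333)
S(v, p) = -2/3 + 4*p (S(v, p) = -2/3 + p*4 = -2/3 + 4*p)
M = 36
sqrt(M + S(B, -17)) = sqrt(36 + (-2/3 + 4*(-17))) = sqrt(36 + (-2/3 - 68)) = sqrt(36 - 206/3) = sqrt(-98/3) = 7*I*sqrt(6)/3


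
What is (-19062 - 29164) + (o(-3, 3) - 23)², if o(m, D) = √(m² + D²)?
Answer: -47679 - 138*√2 ≈ -47874.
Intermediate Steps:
o(m, D) = √(D² + m²)
(-19062 - 29164) + (o(-3, 3) - 23)² = (-19062 - 29164) + (√(3² + (-3)²) - 23)² = -48226 + (√(9 + 9) - 23)² = -48226 + (√18 - 23)² = -48226 + (3*√2 - 23)² = -48226 + (-23 + 3*√2)²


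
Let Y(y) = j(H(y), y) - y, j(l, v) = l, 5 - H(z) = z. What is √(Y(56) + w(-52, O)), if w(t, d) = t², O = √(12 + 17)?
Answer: 7*√53 ≈ 50.961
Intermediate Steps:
O = √29 ≈ 5.3852
H(z) = 5 - z
Y(y) = 5 - 2*y (Y(y) = (5 - y) - y = 5 - 2*y)
√(Y(56) + w(-52, O)) = √((5 - 2*56) + (-52)²) = √((5 - 112) + 2704) = √(-107 + 2704) = √2597 = 7*√53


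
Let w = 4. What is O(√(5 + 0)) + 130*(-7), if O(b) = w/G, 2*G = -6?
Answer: -2734/3 ≈ -911.33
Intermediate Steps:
G = -3 (G = (½)*(-6) = -3)
O(b) = -4/3 (O(b) = 4/(-3) = 4*(-⅓) = -4/3)
O(√(5 + 0)) + 130*(-7) = -4/3 + 130*(-7) = -4/3 - 910 = -2734/3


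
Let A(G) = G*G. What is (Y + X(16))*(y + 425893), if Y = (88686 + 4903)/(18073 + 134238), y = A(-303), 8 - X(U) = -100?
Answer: 8564435819254/152311 ≈ 5.6230e+7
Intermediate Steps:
A(G) = G**2
X(U) = 108 (X(U) = 8 - 1*(-100) = 8 + 100 = 108)
y = 91809 (y = (-303)**2 = 91809)
Y = 93589/152311 ≈ 0.61446
(Y + X(16))*(y + 425893) = (93589/152311 + 108)*(91809 + 425893) = (16543177/152311)*517702 = 8564435819254/152311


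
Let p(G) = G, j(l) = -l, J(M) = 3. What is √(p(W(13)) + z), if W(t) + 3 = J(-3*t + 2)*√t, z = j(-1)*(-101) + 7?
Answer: √(-97 + 3*√13) ≈ 9.2835*I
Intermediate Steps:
z = -94 (z = -1*(-1)*(-101) + 7 = 1*(-101) + 7 = -101 + 7 = -94)
W(t) = -3 + 3*√t
√(p(W(13)) + z) = √((-3 + 3*√13) - 94) = √(-97 + 3*√13)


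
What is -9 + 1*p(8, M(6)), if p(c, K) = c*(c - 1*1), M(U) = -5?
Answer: 47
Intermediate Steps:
p(c, K) = c*(-1 + c) (p(c, K) = c*(c - 1) = c*(-1 + c))
-9 + 1*p(8, M(6)) = -9 + 1*(8*(-1 + 8)) = -9 + 1*(8*7) = -9 + 1*56 = -9 + 56 = 47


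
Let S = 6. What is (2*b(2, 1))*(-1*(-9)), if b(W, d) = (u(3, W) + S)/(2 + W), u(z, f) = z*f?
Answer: 54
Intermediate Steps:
u(z, f) = f*z
b(W, d) = (6 + 3*W)/(2 + W) (b(W, d) = (W*3 + 6)/(2 + W) = (3*W + 6)/(2 + W) = (6 + 3*W)/(2 + W))
(2*b(2, 1))*(-1*(-9)) = (2*3)*(-1*(-9)) = 6*9 = 54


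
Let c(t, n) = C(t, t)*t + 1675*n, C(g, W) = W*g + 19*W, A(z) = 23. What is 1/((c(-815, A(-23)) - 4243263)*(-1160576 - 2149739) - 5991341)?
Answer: 1/1764159010057629 ≈ 5.6684e-16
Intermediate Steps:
C(g, W) = 19*W + W*g
c(t, n) = 1675*n + t**2*(19 + t) (c(t, n) = (t*(19 + t))*t + 1675*n = t**2*(19 + t) + 1675*n = 1675*n + t**2*(19 + t))
1/((c(-815, A(-23)) - 4243263)*(-1160576 - 2149739) - 5991341) = 1/(((1675*23 + (-815)**2*(19 - 815)) - 4243263)*(-1160576 - 2149739) - 5991341) = 1/(((38525 + 664225*(-796)) - 4243263)*(-3310315) - 5991341) = 1/(((38525 - 528723100) - 4243263)*(-3310315) - 5991341) = 1/((-528684575 - 4243263)*(-3310315) - 5991341) = 1/(-532927838*(-3310315) - 5991341) = 1/(1764159016048970 - 5991341) = 1/1764159010057629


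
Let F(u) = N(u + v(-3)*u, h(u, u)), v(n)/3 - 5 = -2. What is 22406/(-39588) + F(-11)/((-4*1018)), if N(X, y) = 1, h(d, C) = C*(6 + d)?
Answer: -22819205/40300584 ≈ -0.56623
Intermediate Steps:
v(n) = 9 (v(n) = 15 + 3*(-2) = 15 - 6 = 9)
F(u) = 1
22406/(-39588) + F(-11)/((-4*1018)) = 22406/(-39588) + 1/(-4*1018) = 22406*(-1/39588) + 1/(-4072) = -11203/19794 + 1*(-1/4072) = -11203/19794 - 1/4072 = -22819205/40300584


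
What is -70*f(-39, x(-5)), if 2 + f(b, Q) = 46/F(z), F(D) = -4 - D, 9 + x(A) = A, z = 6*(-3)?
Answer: -90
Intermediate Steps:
z = -18
x(A) = -9 + A
f(b, Q) = 9/7 (f(b, Q) = -2 + 46/(-4 - 1*(-18)) = -2 + 46/(-4 + 18) = -2 + 46/14 = -2 + 46*(1/14) = -2 + 23/7 = 9/7)
-70*f(-39, x(-5)) = -70*9/7 = -90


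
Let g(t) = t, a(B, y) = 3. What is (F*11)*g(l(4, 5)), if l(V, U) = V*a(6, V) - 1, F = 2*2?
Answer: 484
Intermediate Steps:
F = 4
l(V, U) = -1 + 3*V (l(V, U) = V*3 - 1 = 3*V - 1 = -1 + 3*V)
(F*11)*g(l(4, 5)) = (4*11)*(-1 + 3*4) = 44*(-1 + 12) = 44*11 = 484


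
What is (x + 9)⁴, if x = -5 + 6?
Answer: 10000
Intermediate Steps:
x = 1
(x + 9)⁴ = (1 + 9)⁴ = 10⁴ = 10000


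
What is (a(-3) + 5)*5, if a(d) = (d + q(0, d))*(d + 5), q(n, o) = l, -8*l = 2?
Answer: -15/2 ≈ -7.5000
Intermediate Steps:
l = -¼ (l = -⅛*2 = -¼ ≈ -0.25000)
q(n, o) = -¼
a(d) = (5 + d)*(-¼ + d) (a(d) = (d - ¼)*(d + 5) = (-¼ + d)*(5 + d) = (5 + d)*(-¼ + d))
(a(-3) + 5)*5 = ((-5/4 + (-3)² + (19/4)*(-3)) + 5)*5 = ((-5/4 + 9 - 57/4) + 5)*5 = (-13/2 + 5)*5 = -3/2*5 = -15/2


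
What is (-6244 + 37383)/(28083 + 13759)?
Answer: 31139/41842 ≈ 0.74420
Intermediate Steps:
(-6244 + 37383)/(28083 + 13759) = 31139/41842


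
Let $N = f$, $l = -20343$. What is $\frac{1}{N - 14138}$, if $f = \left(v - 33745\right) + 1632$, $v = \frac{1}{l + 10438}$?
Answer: $- \frac{9905}{458116156} \approx -2.1621 \cdot 10^{-5}$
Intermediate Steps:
$v = - \frac{1}{9905}$ ($v = \frac{1}{-20343 + 10438} = \frac{1}{-9905} = - \frac{1}{9905} \approx -0.00010096$)
$f = - \frac{318079266}{9905}$ ($f = \left(- \frac{1}{9905} - 33745\right) + 1632 = - \frac{334244226}{9905} + 1632 = - \frac{318079266}{9905} \approx -32113.0$)
$N = - \frac{318079266}{9905} \approx -32113.0$
$\frac{1}{N - 14138} = \frac{1}{- \frac{318079266}{9905} - 14138} = \frac{1}{- \frac{458116156}{9905}} = - \frac{9905}{458116156}$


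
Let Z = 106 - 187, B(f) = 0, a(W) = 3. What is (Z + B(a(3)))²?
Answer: 6561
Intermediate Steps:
Z = -81
(Z + B(a(3)))² = (-81 + 0)² = (-81)² = 6561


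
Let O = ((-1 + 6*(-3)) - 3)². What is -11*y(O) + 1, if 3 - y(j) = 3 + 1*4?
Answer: 45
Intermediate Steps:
O = 484 (O = ((-1 - 18) - 3)² = (-19 - 3)² = (-22)² = 484)
y(j) = -4 (y(j) = 3 - (3 + 1*4) = 3 - (3 + 4) = 3 - 1*7 = 3 - 7 = -4)
-11*y(O) + 1 = -11*(-4) + 1 = 44 + 1 = 45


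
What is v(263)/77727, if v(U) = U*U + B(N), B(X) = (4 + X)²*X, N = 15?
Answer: 74584/77727 ≈ 0.95956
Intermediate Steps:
B(X) = X*(4 + X)²
v(U) = 5415 + U² (v(U) = U*U + 15*(4 + 15)² = U² + 15*19² = U² + 15*361 = U² + 5415 = 5415 + U²)
v(263)/77727 = (5415 + 263²)/77727 = (5415 + 69169)*(1/77727) = 74584*(1/77727) = 74584/77727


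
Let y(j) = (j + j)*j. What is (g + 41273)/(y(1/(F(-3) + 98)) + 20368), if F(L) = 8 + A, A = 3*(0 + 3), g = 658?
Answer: 184845825/89788934 ≈ 2.0587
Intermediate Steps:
A = 9 (A = 3*3 = 9)
F(L) = 17 (F(L) = 8 + 9 = 17)
y(j) = 2*j² (y(j) = (2*j)*j = 2*j²)
(g + 41273)/(y(1/(F(-3) + 98)) + 20368) = (658 + 41273)/(2*(1/(17 + 98))² + 20368) = 41931/(2*(1/115)² + 20368) = 41931/(2*(1/13225) + 20368) = 41931/(2/13225 + 20368) = 41931/(269366802/13225) = 41931*(13225/269366802) = 184845825/89788934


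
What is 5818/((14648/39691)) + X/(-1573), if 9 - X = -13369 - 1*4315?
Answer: 13960827435/886204 ≈ 15754.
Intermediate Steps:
X = 17693 (X = 9 - (-13369 - 1*4315) = 9 - (-13369 - 4315) = 9 - 1*(-17684) = 9 + 17684 = 17693)
5818/((14648/39691)) + X/(-1573) = 5818/((14648/39691)) + 17693/(-1573) = 5818/((14648*(1/39691))) + 17693*(-1/1573) = 5818/(14648/39691) - 1361/121 = 5818*(39691/14648) - 1361/121 = 115461119/7324 - 1361/121 = 13960827435/886204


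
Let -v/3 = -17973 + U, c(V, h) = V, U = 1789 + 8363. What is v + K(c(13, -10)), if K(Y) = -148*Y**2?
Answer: -1549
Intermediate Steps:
U = 10152
v = 23463 (v = -3*(-17973 + 10152) = -3*(-7821) = 23463)
v + K(c(13, -10)) = 23463 - 148*13**2 = 23463 - 148*169 = 23463 - 25012 = -1549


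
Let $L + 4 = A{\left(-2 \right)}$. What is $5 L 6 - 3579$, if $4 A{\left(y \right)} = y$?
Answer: $-3714$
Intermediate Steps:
$A{\left(y \right)} = \frac{y}{4}$
$L = - \frac{9}{2}$ ($L = -4 + \frac{1}{4} \left(-2\right) = -4 - \frac{1}{2} = - \frac{9}{2} \approx -4.5$)
$5 L 6 - 3579 = 5 \left(- \frac{9}{2}\right) 6 - 3579 = \left(- \frac{45}{2}\right) 6 - 3579 = -135 - 3579 = -3714$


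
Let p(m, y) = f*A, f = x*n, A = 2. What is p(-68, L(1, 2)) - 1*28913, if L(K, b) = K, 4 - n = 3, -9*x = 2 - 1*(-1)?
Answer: -86741/3 ≈ -28914.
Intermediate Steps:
x = -⅓ (x = -(2 - 1*(-1))/9 = -(2 + 1)/9 = -⅑*3 = -⅓ ≈ -0.33333)
n = 1 (n = 4 - 1*3 = 4 - 3 = 1)
f = -⅓ (f = -⅓*1 = -⅓ ≈ -0.33333)
p(m, y) = -⅔ (p(m, y) = -⅓*2 = -⅔)
p(-68, L(1, 2)) - 1*28913 = -⅔ - 1*28913 = -⅔ - 28913 = -86741/3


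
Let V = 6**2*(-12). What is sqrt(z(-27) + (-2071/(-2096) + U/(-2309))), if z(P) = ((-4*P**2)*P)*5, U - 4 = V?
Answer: 3*sqrt(64031033706585877)/1209916 ≈ 627.42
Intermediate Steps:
V = -432 (V = 36*(-12) = -432)
U = -428 (U = 4 - 432 = -428)
z(P) = -20*P**3 (z(P) = -4*P**3*5 = -20*P**3)
sqrt(z(-27) + (-2071/(-2096) + U/(-2309))) = sqrt(-20*(-27)**3 + (-2071/(-2096) - 428/(-2309))) = sqrt(-20*(-19683) + (-2071*(-1/2096) - 428*(-1/2309))) = sqrt(393660 + (2071/2096 + 428/2309)) = sqrt(393660 + 5679027/4839664) = sqrt(1905187809267/4839664) = 3*sqrt(64031033706585877)/1209916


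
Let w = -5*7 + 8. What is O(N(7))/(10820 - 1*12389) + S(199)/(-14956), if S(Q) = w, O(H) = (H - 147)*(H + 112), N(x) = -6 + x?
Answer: 246786451/23465964 ≈ 10.517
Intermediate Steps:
O(H) = (-147 + H)*(112 + H)
w = -27 (w = -35 + 8 = -27)
S(Q) = -27
O(N(7))/(10820 - 1*12389) + S(199)/(-14956) = (-16464 + (-6 + 7)² - 35*(-6 + 7))/(10820 - 1*12389) - 27/(-14956) = (-16464 + 1² - 35*1)/(10820 - 12389) - 27*(-1/14956) = (-16464 + 1 - 35)/(-1569) + 27/14956 = -16498*(-1/1569) + 27/14956 = 16498/1569 + 27/14956 = 246786451/23465964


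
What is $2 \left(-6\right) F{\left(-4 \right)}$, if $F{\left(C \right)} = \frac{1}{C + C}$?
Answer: $\frac{3}{2} \approx 1.5$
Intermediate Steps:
$F{\left(C \right)} = \frac{1}{2 C}$
$2 \left(-6\right) F{\left(-4 \right)} = 2 \left(-6\right) \frac{1}{2 \left(-4\right)} = - 12 \cdot \frac{1}{2} \left(- \frac{1}{4}\right) = \left(-12\right) \left(- \frac{1}{8}\right) = \frac{3}{2}$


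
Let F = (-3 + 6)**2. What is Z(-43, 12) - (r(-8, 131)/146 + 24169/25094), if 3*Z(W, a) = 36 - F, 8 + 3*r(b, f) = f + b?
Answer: 21362179/2747793 ≈ 7.7743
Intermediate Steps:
r(b, f) = -8/3 + b/3 + f/3 (r(b, f) = -8/3 + (f + b)/3 = -8/3 + (b + f)/3 = -8/3 + (b/3 + f/3) = -8/3 + b/3 + f/3)
F = 9 (F = 3**2 = 9)
Z(W, a) = 9 (Z(W, a) = (36 - 1*9)/3 = (36 - 9)/3 = (1/3)*27 = 9)
Z(-43, 12) - (r(-8, 131)/146 + 24169/25094) = 9 - ((-8/3 + (1/3)*(-8) + (1/3)*131)/146 + 24169/25094) = 9 - ((-8/3 - 8/3 + 131/3)*(1/146) + 24169*(1/25094)) = 9 - ((115/3)*(1/146) + 24169/25094) = 9 - (115/438 + 24169/25094) = 9 - 1*3367958/2747793 = 9 - 3367958/2747793 = 21362179/2747793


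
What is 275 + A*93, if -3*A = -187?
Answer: 6072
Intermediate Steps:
A = 187/3 (A = -⅓*(-187) = 187/3 ≈ 62.333)
275 + A*93 = 275 + (187/3)*93 = 275 + 5797 = 6072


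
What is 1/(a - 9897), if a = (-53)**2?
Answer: -1/7088 ≈ -0.00014108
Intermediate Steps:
a = 2809
1/(a - 9897) = 1/(2809 - 9897) = 1/(-7088) = -1/7088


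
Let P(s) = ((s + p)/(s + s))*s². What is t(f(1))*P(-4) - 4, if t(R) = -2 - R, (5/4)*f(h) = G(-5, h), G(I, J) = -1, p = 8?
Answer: 28/5 ≈ 5.6000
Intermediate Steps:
f(h) = -⅘ (f(h) = (⅘)*(-1) = -⅘)
P(s) = s*(8 + s)/2 (P(s) = ((s + 8)/(s + s))*s² = ((8 + s)/((2*s)))*s² = ((8 + s)*(1/(2*s)))*s² = ((8 + s)/(2*s))*s² = s*(8 + s)/2)
t(f(1))*P(-4) - 4 = (-2 - 1*(-⅘))*((½)*(-4)*(8 - 4)) - 4 = (-2 + ⅘)*((½)*(-4)*4) - 4 = -6/5*(-8) - 4 = 48/5 - 4 = 28/5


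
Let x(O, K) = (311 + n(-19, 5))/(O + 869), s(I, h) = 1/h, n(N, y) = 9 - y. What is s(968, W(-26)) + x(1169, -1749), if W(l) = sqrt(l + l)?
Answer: 315/2038 - I*sqrt(13)/26 ≈ 0.15456 - 0.13867*I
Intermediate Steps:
W(l) = sqrt(2)*sqrt(l) (W(l) = sqrt(2*l) = sqrt(2)*sqrt(l))
x(O, K) = 315/(869 + O) (x(O, K) = (311 + (9 - 1*5))/(O + 869) = (311 + (9 - 5))/(869 + O) = (311 + 4)/(869 + O) = 315/(869 + O))
s(968, W(-26)) + x(1169, -1749) = 1/(sqrt(2)*sqrt(-26)) + 315/(869 + 1169) = 1/(sqrt(2)*(I*sqrt(26))) + 315/2038 = 1/(2*I*sqrt(13)) + 315*(1/2038) = -I*sqrt(13)/26 + 315/2038 = 315/2038 - I*sqrt(13)/26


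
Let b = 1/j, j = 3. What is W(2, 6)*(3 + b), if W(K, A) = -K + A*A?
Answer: 340/3 ≈ 113.33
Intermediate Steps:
W(K, A) = A**2 - K (W(K, A) = -K + A**2 = A**2 - K)
b = 1/3 ≈ 0.33333
W(2, 6)*(3 + b) = (6**2 - 1*2)*(3 + 1/3) = (36 - 2)*(10/3) = 34*(10/3) = 340/3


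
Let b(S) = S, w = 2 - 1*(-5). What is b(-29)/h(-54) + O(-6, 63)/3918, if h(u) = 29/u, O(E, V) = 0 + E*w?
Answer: 35255/653 ≈ 53.989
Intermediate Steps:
w = 7 (w = 2 + 5 = 7)
O(E, V) = 7*E (O(E, V) = 0 + E*7 = 0 + 7*E = 7*E)
b(-29)/h(-54) + O(-6, 63)/3918 = -29/(29/(-54)) + (7*(-6))/3918 = -29/(29*(-1/54)) - 42*1/3918 = -29/(-29/54) - 7/653 = -29*(-54/29) - 7/653 = 54 - 7/653 = 35255/653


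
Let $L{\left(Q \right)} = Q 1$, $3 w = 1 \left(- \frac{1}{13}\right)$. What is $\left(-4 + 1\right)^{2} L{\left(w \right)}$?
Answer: $- \frac{3}{13} \approx -0.23077$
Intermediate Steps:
$w = - \frac{1}{39}$ ($w = \frac{1 \left(- \frac{1}{13}\right)}{3} = \frac{1}{3} \left(- \frac{1}{13}\right) = - \frac{1}{39} \approx -0.025641$)
$L{\left(Q \right)} = Q$
$\left(-4 + 1\right)^{2} L{\left(w \right)} = \left(-4 + 1\right)^{2} \left(- \frac{1}{39}\right) = \left(-3\right)^{2} \left(- \frac{1}{39}\right) = 9 \left(- \frac{1}{39}\right) = - \frac{3}{13}$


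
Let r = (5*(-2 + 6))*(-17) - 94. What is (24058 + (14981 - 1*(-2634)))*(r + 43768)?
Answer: 1805857782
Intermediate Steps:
r = -434 (r = (5*4)*(-17) - 94 = 20*(-17) - 94 = -340 - 94 = -434)
(24058 + (14981 - 1*(-2634)))*(r + 43768) = (24058 + (14981 - 1*(-2634)))*(-434 + 43768) = (24058 + (14981 + 2634))*43334 = (24058 + 17615)*43334 = 41673*43334 = 1805857782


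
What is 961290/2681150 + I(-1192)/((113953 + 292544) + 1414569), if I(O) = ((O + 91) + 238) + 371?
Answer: 29154223489/81375851765 ≈ 0.35827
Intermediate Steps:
I(O) = 700 + O (I(O) = ((91 + O) + 238) + 371 = (329 + O) + 371 = 700 + O)
961290/2681150 + I(-1192)/((113953 + 292544) + 1414569) = 961290/2681150 + (700 - 1192)/((113953 + 292544) + 1414569) = 961290*(1/2681150) - 492/(406497 + 1414569) = 96129/268115 - 492/1821066 = 96129/268115 - 492*1/1821066 = 96129/268115 - 82/303511 = 29154223489/81375851765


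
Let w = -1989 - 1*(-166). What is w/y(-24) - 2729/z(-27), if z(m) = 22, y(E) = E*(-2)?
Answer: -85549/528 ≈ -162.02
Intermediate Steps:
y(E) = -2*E
w = -1823 (w = -1989 + 166 = -1823)
w/y(-24) - 2729/z(-27) = -1823/((-2*(-24))) - 2729/22 = -1823/48 - 2729*1/22 = -1823*1/48 - 2729/22 = -1823/48 - 2729/22 = -85549/528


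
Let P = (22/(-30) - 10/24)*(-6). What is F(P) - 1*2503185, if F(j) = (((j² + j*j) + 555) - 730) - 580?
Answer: -125192239/50 ≈ -2.5038e+6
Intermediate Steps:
P = 69/10 (P = (22*(-1/30) - 10*1/24)*(-6) = (-11/15 - 5/12)*(-6) = -23/20*(-6) = 69/10 ≈ 6.9000)
F(j) = -755 + 2*j² (F(j) = (((j² + j²) + 555) - 730) - 580 = ((2*j² + 555) - 730) - 580 = ((555 + 2*j²) - 730) - 580 = (-175 + 2*j²) - 580 = -755 + 2*j²)
F(P) - 1*2503185 = (-755 + 2*(69/10)²) - 1*2503185 = (-755 + 2*(4761/100)) - 2503185 = (-755 + 4761/50) - 2503185 = -32989/50 - 2503185 = -125192239/50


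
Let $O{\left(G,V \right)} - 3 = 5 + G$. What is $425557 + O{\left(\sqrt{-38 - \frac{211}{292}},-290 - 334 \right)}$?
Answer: $425565 + \frac{i \sqrt{825411}}{146} \approx 4.2557 \cdot 10^{5} + 6.2227 i$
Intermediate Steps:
$O{\left(G,V \right)} = 8 + G$ ($O{\left(G,V \right)} = 3 + \left(5 + G\right) = 8 + G$)
$425557 + O{\left(\sqrt{-38 - \frac{211}{292}},-290 - 334 \right)} = 425557 + \left(8 + \sqrt{-38 - \frac{211}{292}}\right) = 425557 + \left(8 + \sqrt{- \frac{11307}{292}}\right) = 425557 + \left(8 + \frac{i \sqrt{825411}}{146}\right) = 425565 + \frac{i \sqrt{825411}}{146}$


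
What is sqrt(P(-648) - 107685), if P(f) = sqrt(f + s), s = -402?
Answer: sqrt(-107685 + 5*I*sqrt(42)) ≈ 0.049 + 328.15*I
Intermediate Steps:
P(f) = sqrt(-402 + f) (P(f) = sqrt(f - 402) = sqrt(-402 + f))
sqrt(P(-648) - 107685) = sqrt(sqrt(-402 - 648) - 107685) = sqrt(sqrt(-1050) - 107685) = sqrt(5*I*sqrt(42) - 107685) = sqrt(-107685 + 5*I*sqrt(42))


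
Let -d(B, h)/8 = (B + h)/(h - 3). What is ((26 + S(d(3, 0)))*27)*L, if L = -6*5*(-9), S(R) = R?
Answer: 247860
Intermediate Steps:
d(B, h) = -8*(B + h)/(-3 + h) (d(B, h) = -8*(B + h)/(h - 3) = -8*(B + h)/(-3 + h))
L = 270 (L = -30*(-9) = 270)
((26 + S(d(3, 0)))*27)*L = ((26 + 8*(-1*3 - 1*0)/(-3 + 0))*27)*270 = ((26 + 8*(-3 + 0)/(-3))*27)*270 = ((26 + 8*(-⅓)*(-3))*27)*270 = ((26 + 8)*27)*270 = (34*27)*270 = 918*270 = 247860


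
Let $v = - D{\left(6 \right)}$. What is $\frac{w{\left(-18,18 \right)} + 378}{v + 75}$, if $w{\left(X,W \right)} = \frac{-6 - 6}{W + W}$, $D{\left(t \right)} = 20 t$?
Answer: $- \frac{1133}{135} \approx -8.3926$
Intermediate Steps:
$w{\left(X,W \right)} = - \frac{6}{W}$ ($w{\left(X,W \right)} = - \frac{12}{2 W} = - 12 \frac{1}{2 W} = - \frac{6}{W}$)
$v = -120$ ($v = - 20 \cdot 6 = \left(-1\right) 120 = -120$)
$\frac{w{\left(-18,18 \right)} + 378}{v + 75} = \frac{- \frac{6}{18} + 378}{-120 + 75} = \frac{\left(-6\right) \frac{1}{18} + 378}{-45} = \left(- \frac{1}{3} + 378\right) \left(- \frac{1}{45}\right) = \frac{1133}{3} \left(- \frac{1}{45}\right) = - \frac{1133}{135}$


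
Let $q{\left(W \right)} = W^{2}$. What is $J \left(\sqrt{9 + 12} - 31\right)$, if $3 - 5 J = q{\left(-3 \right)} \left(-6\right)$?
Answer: $- \frac{1767}{5} + \frac{57 \sqrt{21}}{5} \approx -301.16$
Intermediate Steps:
$J = \frac{57}{5}$ ($J = \frac{3}{5} - \frac{\left(-3\right)^{2} \left(-6\right)}{5} = \frac{3}{5} - \frac{9 \left(-6\right)}{5} = \frac{3}{5} - - \frac{54}{5} = \frac{3}{5} + \frac{54}{5} = \frac{57}{5} \approx 11.4$)
$J \left(\sqrt{9 + 12} - 31\right) = \frac{57 \left(\sqrt{9 + 12} - 31\right)}{5} = \frac{57 \left(\sqrt{21} - 31\right)}{5} = \frac{57 \left(-31 + \sqrt{21}\right)}{5} = - \frac{1767}{5} + \frac{57 \sqrt{21}}{5}$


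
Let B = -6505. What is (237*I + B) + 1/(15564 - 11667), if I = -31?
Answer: -53981243/3897 ≈ -13852.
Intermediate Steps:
(237*I + B) + 1/(15564 - 11667) = (237*(-31) - 6505) + 1/(15564 - 11667) = (-7347 - 6505) + 1/3897 = -13852 + 1/3897 = -53981243/3897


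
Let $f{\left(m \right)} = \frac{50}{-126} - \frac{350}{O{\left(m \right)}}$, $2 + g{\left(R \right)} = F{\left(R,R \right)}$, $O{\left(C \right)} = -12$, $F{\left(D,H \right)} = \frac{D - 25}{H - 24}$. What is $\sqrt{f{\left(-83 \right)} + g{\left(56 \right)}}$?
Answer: $\frac{\sqrt{782894}}{168} \approx 5.2667$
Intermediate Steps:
$F{\left(D,H \right)} = \frac{-25 + D}{-24 + H}$
$g{\left(R \right)} = -2 + \frac{-25 + R}{-24 + R}$
$f{\left(m \right)} = \frac{3625}{126}$ ($f{\left(m \right)} = \frac{50}{-126} - \frac{350}{-12} = 50 \left(- \frac{1}{126}\right) - - \frac{175}{6} = - \frac{25}{63} + \frac{175}{6} = \frac{3625}{126}$)
$\sqrt{f{\left(-83 \right)} + g{\left(56 \right)}} = \sqrt{\frac{3625}{126} + \frac{23 - 56}{-24 + 56}} = \sqrt{\frac{3625}{126} + \frac{23 - 56}{32}} = \sqrt{\frac{3625}{126} + \frac{1}{32} \left(-33\right)} = \sqrt{\frac{3625}{126} - \frac{33}{32}} = \sqrt{\frac{55921}{2016}} = \frac{\sqrt{782894}}{168}$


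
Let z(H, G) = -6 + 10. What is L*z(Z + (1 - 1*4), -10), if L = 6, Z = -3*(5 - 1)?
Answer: 24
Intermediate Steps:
Z = -12 (Z = -3*4 = -12)
z(H, G) = 4
L*z(Z + (1 - 1*4), -10) = 6*4 = 24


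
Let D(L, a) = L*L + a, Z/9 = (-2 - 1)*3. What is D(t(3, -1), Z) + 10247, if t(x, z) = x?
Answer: 10175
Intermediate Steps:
Z = -81 (Z = 9*((-2 - 1)*3) = 9*(-3*3) = 9*(-9) = -81)
D(L, a) = a + L² (D(L, a) = L² + a = a + L²)
D(t(3, -1), Z) + 10247 = (-81 + 3²) + 10247 = (-81 + 9) + 10247 = -72 + 10247 = 10175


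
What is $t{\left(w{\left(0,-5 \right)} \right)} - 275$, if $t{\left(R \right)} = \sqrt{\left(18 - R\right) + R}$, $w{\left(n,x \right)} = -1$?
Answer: $-275 + 3 \sqrt{2} \approx -270.76$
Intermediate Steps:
$t{\left(R \right)} = 3 \sqrt{2}$ ($t{\left(R \right)} = \sqrt{18} = 3 \sqrt{2}$)
$t{\left(w{\left(0,-5 \right)} \right)} - 275 = 3 \sqrt{2} - 275 = -275 + 3 \sqrt{2}$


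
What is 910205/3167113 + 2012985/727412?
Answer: 7037445001765/2303796001556 ≈ 3.0547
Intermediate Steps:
910205/3167113 + 2012985/727412 = 7037445001765/2303796001556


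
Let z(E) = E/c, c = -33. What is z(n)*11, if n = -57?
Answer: 19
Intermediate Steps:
z(E) = -E/33 (z(E) = E/(-33) = E*(-1/33) = -E/33)
z(n)*11 = -1/33*(-57)*11 = (19/11)*11 = 19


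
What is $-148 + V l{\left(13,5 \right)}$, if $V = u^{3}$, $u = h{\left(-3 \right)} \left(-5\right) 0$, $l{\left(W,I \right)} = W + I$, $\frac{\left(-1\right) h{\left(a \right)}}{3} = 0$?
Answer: $-148$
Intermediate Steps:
$h{\left(a \right)} = 0$ ($h{\left(a \right)} = \left(-3\right) 0 = 0$)
$l{\left(W,I \right)} = I + W$
$u = 0$ ($u = 0 \left(-5\right) 0 = 0 \cdot 0 = 0$)
$V = 0$ ($V = 0^{3} = 0$)
$-148 + V l{\left(13,5 \right)} = -148 + 0 \left(5 + 13\right) = -148 + 0 \cdot 18 = -148 + 0 = -148$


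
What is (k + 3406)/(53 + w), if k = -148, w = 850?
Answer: 1086/301 ≈ 3.6080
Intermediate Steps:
(k + 3406)/(53 + w) = (-148 + 3406)/(53 + 850) = 3258/903 = 3258*(1/903) = 1086/301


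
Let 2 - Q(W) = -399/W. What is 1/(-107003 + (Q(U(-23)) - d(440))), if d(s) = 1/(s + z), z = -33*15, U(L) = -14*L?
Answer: -2530/270709349 ≈ -9.3458e-6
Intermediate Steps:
z = -495
Q(W) = 2 + 399/W (Q(W) = 2 - (-399)/W = 2 + 399/W)
d(s) = 1/(-495 + s) (d(s) = 1/(s - 495) = 1/(-495 + s))
1/(-107003 + (Q(U(-23)) - d(440))) = 1/(-107003 + ((2 + 399/((-14*(-23)))) - 1/(-495 + 440))) = 1/(-107003 + ((2 + 399/322) - 1/(-55))) = 1/(-107003 + ((2 + 399*(1/322)) - 1*(-1/55))) = 1/(-107003 + ((2 + 57/46) + 1/55)) = 1/(-107003 + (149/46 + 1/55)) = 1/(-107003 + 8241/2530) = 1/(-270709349/2530) = -2530/270709349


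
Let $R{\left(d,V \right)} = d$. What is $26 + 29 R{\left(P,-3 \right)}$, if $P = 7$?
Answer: $229$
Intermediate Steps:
$26 + 29 R{\left(P,-3 \right)} = 26 + 29 \cdot 7 = 26 + 203 = 229$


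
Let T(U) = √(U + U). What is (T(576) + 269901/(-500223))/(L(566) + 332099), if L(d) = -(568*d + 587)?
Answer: -89967/1671411784 + 3*√2/1253 ≈ 0.0033322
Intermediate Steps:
L(d) = -587 - 568*d (L(d) = -(587 + 568*d) = -587 - 568*d)
T(U) = √2*√U (T(U) = √(2*U) = √2*√U)
(T(576) + 269901/(-500223))/(L(566) + 332099) = (√2*√576 + 269901/(-500223))/((-587 - 568*566) + 332099) = (√2*24 + 269901*(-1/500223))/((-587 - 321488) + 332099) = (24*√2 - 89967/166741)/(-322075 + 332099) = (-89967/166741 + 24*√2)/10024 = (-89967/166741 + 24*√2)*(1/10024) = -89967/1671411784 + 3*√2/1253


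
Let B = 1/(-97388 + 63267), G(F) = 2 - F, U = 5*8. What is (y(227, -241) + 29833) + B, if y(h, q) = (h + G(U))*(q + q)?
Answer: -2090423066/34121 ≈ -61265.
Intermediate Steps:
U = 40
y(h, q) = 2*q*(-38 + h) (y(h, q) = (h + (2 - 1*40))*(q + q) = (h + (2 - 40))*(2*q) = (h - 38)*(2*q) = (-38 + h)*(2*q) = 2*q*(-38 + h))
B = -1/34121 (B = 1/(-34121) = -1/34121 ≈ -2.9307e-5)
(y(227, -241) + 29833) + B = (2*(-241)*(-38 + 227) + 29833) - 1/34121 = (2*(-241)*189 + 29833) - 1/34121 = (-91098 + 29833) - 1/34121 = -61265 - 1/34121 = -2090423066/34121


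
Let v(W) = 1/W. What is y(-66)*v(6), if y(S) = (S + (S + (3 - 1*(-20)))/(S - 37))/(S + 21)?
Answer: 1351/5562 ≈ 0.24290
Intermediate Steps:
y(S) = (S + (23 + S)/(-37 + S))/(21 + S) (y(S) = (S + (S + (3 + 20))/(-37 + S))/(21 + S) = (S + (S + 23)/(-37 + S))/(21 + S) = (S + (23 + S)/(-37 + S))/(21 + S))
y(-66)*v(6) = ((-23 - 1*(-66)² + 36*(-66))/(777 - 1*(-66)² + 16*(-66)))/6 = ((-23 - 1*4356 - 2376)/(777 - 1*4356 - 1056))*(⅙) = ((-23 - 4356 - 2376)/(777 - 4356 - 1056))*(⅙) = (-6755/(-4635))*(⅙) = -1/4635*(-6755)*(⅙) = (1351/927)*(⅙) = 1351/5562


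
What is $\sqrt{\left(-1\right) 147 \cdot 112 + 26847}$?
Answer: $\sqrt{10383} \approx 101.9$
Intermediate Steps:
$\sqrt{\left(-1\right) 147 \cdot 112 + 26847} = \sqrt{\left(-147\right) 112 + 26847} = \sqrt{-16464 + 26847} = \sqrt{10383}$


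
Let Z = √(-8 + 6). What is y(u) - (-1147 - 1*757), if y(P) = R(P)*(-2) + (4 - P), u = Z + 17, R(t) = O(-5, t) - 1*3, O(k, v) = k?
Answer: 1907 - I*√2 ≈ 1907.0 - 1.4142*I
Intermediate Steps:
Z = I*√2 (Z = √(-2) = I*√2 ≈ 1.4142*I)
R(t) = -8 (R(t) = -5 - 1*3 = -5 - 3 = -8)
u = 17 + I*√2 (u = I*√2 + 17 = 17 + I*√2 ≈ 17.0 + 1.4142*I)
y(P) = 20 - P (y(P) = -8*(-2) + (4 - P) = 16 + (4 - P) = 20 - P)
y(u) - (-1147 - 1*757) = (20 - (17 + I*√2)) - (-1147 - 1*757) = (20 + (-17 - I*√2)) - (-1147 - 757) = (3 - I*√2) - 1*(-1904) = (3 - I*√2) + 1904 = 1907 - I*√2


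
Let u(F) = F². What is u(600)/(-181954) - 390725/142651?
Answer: -61224168325/12977960027 ≈ -4.7176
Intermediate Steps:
u(600)/(-181954) - 390725/142651 = 600²/(-181954) - 390725/142651 = 360000*(-1/181954) - 390725*1/142651 = -180000/90977 - 390725/142651 = -61224168325/12977960027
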